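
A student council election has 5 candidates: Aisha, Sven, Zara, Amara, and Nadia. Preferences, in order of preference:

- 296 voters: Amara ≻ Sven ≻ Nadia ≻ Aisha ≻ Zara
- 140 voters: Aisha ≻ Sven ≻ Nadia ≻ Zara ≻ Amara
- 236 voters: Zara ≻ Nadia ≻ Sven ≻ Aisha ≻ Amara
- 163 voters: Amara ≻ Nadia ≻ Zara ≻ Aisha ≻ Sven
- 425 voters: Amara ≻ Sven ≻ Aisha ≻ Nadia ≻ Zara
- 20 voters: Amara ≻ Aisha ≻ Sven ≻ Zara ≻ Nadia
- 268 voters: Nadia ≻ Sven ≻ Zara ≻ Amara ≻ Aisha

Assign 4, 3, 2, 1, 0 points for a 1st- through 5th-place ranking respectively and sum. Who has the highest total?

Sven

Aisha: 296·1 + 140·4 + 236·1 + 163·1 + 425·2 + 20·3 + 268·0 = 2165
Sven: 296·3 + 140·3 + 236·2 + 163·0 + 425·3 + 20·2 + 268·3 = 3899
Zara: 296·0 + 140·1 + 236·4 + 163·2 + 425·0 + 20·1 + 268·2 = 1966
Amara: 296·4 + 140·0 + 236·0 + 163·4 + 425·4 + 20·4 + 268·1 = 3884
Nadia: 296·2 + 140·2 + 236·3 + 163·3 + 425·1 + 20·0 + 268·4 = 3566
Sven has the highest Borda score (3899).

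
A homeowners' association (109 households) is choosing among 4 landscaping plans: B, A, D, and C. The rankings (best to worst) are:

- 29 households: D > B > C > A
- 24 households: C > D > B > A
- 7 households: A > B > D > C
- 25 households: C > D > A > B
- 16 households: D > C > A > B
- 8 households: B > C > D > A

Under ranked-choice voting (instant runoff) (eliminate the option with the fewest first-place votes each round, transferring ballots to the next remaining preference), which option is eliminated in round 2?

Round 1: B 8, A 7, D 45, C 49. Eliminate A.
Round 2: B 15, D 45, C 49. Eliminate B.

B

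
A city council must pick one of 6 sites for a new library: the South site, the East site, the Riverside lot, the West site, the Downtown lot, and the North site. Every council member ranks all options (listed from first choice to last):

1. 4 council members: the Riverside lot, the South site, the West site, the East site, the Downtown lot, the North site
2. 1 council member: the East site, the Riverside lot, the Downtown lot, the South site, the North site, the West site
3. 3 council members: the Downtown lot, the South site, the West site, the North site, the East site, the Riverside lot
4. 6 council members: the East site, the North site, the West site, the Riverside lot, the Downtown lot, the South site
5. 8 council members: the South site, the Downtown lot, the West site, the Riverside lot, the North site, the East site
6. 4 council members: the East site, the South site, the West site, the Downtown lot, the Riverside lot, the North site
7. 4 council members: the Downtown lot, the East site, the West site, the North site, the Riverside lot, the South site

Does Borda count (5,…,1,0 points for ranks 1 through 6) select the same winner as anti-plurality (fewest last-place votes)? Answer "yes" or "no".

Borda — scores: the South site 86, the East site 82, the Riverside lot 60, the West site 87, the Downtown lot 88, the North site 47. Winner: the Downtown lot.
Anti-plurality — last-place votes: the South site 10, the East site 8, the Riverside lot 3, the West site 1, the Downtown lot 0, the North site 8. Winner: the Downtown lot.
The two methods agree.

yes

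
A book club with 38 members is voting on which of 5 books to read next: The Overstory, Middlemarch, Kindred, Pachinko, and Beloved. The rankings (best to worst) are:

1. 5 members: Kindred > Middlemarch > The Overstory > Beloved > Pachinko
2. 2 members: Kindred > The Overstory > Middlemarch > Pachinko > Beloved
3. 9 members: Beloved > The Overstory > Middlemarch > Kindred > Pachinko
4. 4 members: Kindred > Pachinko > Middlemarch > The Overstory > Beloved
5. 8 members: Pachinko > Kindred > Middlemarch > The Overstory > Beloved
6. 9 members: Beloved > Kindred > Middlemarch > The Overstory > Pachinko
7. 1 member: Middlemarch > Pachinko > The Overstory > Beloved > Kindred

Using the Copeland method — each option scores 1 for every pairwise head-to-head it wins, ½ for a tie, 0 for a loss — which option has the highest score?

The Overstory: beats Pachinko and Beloved; loses to Middlemarch and Kindred → score 2.
Middlemarch: beats The Overstory, Pachinko, and Beloved; loses to Kindred → score 3.
Kindred: beats The Overstory, Middlemarch, and Pachinko; ties Beloved → score 3.5.
Pachinko: loses to The Overstory, Middlemarch, Kindred, and Beloved → score 0.
Beloved: beats Pachinko; ties Kindred; loses to The Overstory and Middlemarch → score 1.5.
Kindred has the best pairwise record.

Kindred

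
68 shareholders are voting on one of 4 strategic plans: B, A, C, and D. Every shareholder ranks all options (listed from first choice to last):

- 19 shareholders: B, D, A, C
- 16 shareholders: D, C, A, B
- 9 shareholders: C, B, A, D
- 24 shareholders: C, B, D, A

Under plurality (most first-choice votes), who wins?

C

First-place votes: B 19, A 0, C 33, D 16.
C has the most first-place votes.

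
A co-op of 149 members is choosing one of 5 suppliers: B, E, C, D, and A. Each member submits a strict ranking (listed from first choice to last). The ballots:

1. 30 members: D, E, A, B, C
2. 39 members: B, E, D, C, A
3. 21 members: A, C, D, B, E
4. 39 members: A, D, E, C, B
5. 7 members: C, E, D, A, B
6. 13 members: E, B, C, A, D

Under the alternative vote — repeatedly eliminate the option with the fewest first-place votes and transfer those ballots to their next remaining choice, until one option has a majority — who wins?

Round 1: B 39, E 13, C 7, D 30, A 60. Eliminate C.
Round 2: B 39, E 20, D 30, A 60. Eliminate E.
Round 3: B 52, D 37, A 60. Eliminate D.
Round 4: B 52, A 97. A has a majority.

A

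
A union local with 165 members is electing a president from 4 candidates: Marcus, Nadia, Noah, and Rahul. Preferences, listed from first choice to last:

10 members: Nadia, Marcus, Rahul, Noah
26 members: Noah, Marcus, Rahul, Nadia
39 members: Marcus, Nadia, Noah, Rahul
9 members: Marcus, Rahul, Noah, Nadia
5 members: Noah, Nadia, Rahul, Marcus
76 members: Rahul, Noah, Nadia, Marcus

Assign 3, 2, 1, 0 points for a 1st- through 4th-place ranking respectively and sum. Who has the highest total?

Marcus: 10·2 + 26·2 + 39·3 + 9·3 + 5·0 + 76·0 = 216
Nadia: 10·3 + 26·0 + 39·2 + 9·0 + 5·2 + 76·1 = 194
Noah: 10·0 + 26·3 + 39·1 + 9·1 + 5·3 + 76·2 = 293
Rahul: 10·1 + 26·1 + 39·0 + 9·2 + 5·1 + 76·3 = 287
Noah has the highest Borda score (293).

Noah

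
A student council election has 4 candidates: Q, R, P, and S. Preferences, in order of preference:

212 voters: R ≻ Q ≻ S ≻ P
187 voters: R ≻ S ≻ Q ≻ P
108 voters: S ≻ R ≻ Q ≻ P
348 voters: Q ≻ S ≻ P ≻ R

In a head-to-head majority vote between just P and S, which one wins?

Voters preferring P to S: 0; preferring S to P: 855.
S wins the head-to-head.

S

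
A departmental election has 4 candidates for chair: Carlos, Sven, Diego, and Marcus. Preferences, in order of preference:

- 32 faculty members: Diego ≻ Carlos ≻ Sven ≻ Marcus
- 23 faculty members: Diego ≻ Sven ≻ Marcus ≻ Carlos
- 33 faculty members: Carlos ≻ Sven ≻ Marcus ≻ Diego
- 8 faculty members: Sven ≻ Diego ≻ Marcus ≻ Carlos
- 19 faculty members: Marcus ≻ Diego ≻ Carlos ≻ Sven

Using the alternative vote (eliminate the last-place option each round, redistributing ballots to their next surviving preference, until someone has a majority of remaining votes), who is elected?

Diego

Round 1: Carlos 33, Sven 8, Diego 55, Marcus 19. Eliminate Sven.
Round 2: Carlos 33, Diego 63, Marcus 19. Diego has a majority.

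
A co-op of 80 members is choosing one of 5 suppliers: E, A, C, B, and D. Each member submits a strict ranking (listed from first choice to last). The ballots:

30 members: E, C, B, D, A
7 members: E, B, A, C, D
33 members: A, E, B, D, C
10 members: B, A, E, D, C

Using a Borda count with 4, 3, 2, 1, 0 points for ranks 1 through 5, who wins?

E: 30·4 + 7·4 + 33·3 + 10·2 = 267
A: 30·0 + 7·2 + 33·4 + 10·3 = 176
C: 30·3 + 7·1 + 33·0 + 10·0 = 97
B: 30·2 + 7·3 + 33·2 + 10·4 = 187
D: 30·1 + 7·0 + 33·1 + 10·1 = 73
E has the highest Borda score (267).

E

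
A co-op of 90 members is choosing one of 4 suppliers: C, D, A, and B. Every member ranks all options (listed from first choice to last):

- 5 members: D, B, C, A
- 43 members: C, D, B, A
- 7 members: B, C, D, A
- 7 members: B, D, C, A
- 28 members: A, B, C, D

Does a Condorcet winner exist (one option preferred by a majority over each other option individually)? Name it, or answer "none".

none

Checking pairwise contests:
B beats C 47–43.
C beats D 78–12.
C beats A 62–28.
D beats B 48–42.
Every option loses at least one head-to-head, so there is no Condorcet winner.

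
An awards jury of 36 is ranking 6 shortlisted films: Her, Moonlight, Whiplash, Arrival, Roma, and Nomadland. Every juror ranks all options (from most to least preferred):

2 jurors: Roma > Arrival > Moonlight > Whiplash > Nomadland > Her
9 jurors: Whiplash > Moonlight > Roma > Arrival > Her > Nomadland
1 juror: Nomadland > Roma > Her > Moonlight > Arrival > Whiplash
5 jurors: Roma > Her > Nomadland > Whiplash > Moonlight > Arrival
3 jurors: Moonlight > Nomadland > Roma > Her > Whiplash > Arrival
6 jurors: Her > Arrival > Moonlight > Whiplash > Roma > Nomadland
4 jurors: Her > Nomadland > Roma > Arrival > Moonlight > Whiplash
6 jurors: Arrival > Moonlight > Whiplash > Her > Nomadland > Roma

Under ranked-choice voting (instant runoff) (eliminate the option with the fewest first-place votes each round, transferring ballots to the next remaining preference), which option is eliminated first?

Nomadland

Round 1: Her 10, Moonlight 3, Whiplash 9, Arrival 6, Roma 7, Nomadland 1. Eliminate Nomadland.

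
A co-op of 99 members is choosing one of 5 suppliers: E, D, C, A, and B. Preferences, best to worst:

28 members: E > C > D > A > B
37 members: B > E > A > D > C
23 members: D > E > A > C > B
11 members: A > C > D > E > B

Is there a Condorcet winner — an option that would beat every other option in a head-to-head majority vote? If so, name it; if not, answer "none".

E

E vs D: 65–34 for E.
E vs C: 88–11 for E.
E vs A: 88–11 for E.
E vs B: 62–37 for E.
E beats every other option head-to-head.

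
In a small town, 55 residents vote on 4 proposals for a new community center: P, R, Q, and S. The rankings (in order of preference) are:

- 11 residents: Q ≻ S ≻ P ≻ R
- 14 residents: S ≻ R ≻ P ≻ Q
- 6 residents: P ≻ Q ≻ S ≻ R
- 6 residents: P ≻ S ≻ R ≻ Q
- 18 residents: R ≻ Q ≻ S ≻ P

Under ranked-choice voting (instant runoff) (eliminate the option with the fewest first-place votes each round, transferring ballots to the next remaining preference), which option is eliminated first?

Q

Round 1: P 12, R 18, Q 11, S 14. Eliminate Q.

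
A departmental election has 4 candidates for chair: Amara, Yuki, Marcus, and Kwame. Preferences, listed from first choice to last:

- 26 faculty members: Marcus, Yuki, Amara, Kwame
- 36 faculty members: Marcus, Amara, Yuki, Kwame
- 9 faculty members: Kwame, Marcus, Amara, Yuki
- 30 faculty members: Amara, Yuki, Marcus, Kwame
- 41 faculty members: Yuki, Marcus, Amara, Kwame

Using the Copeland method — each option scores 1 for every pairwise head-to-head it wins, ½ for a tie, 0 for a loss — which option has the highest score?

Amara: beats Yuki and Kwame; loses to Marcus → score 2.
Yuki: beats Kwame; ties Marcus; loses to Amara → score 1.5.
Marcus: beats Amara and Kwame; ties Yuki → score 2.5.
Kwame: loses to Amara, Yuki, and Marcus → score 0.
Marcus has the best pairwise record.

Marcus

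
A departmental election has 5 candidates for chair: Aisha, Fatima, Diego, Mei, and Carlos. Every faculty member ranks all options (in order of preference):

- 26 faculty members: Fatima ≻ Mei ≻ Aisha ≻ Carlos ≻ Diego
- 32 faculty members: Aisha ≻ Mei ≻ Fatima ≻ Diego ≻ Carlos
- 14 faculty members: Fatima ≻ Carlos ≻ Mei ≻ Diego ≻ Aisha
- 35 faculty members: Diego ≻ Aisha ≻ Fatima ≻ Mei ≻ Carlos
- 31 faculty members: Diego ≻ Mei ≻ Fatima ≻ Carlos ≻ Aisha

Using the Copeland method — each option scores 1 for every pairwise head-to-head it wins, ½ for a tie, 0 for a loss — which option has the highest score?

Fatima

Aisha: beats Carlos; loses to Fatima, Diego, and Mei → score 1.
Fatima: beats Aisha, Diego, Mei, and Carlos → score 4.
Diego: beats Aisha and Carlos; loses to Fatima and Mei → score 2.
Mei: beats Aisha, Diego, and Carlos; loses to Fatima → score 3.
Carlos: loses to Aisha, Fatima, Diego, and Mei → score 0.
Fatima has the best pairwise record.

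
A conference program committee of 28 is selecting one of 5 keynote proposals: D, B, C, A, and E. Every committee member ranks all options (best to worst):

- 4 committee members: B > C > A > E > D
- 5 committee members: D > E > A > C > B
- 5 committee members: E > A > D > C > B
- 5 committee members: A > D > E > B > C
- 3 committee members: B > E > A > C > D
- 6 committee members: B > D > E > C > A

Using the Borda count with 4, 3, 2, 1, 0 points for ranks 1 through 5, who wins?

D: 4·0 + 5·4 + 5·2 + 5·3 + 3·0 + 6·3 = 63
B: 4·4 + 5·0 + 5·0 + 5·1 + 3·4 + 6·4 = 57
C: 4·3 + 5·1 + 5·1 + 5·0 + 3·1 + 6·1 = 31
A: 4·2 + 5·2 + 5·3 + 5·4 + 3·2 + 6·0 = 59
E: 4·1 + 5·3 + 5·4 + 5·2 + 3·3 + 6·2 = 70
E has the highest Borda score (70).

E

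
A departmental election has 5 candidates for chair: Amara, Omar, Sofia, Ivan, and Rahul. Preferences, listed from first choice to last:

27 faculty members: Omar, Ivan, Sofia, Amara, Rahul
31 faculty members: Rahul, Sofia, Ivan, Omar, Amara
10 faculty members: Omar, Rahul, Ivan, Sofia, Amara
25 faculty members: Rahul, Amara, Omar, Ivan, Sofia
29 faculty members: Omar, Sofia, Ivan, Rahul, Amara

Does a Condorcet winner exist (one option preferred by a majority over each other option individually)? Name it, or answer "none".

Omar vs Amara: 97–25 for Omar.
Omar vs Sofia: 91–31 for Omar.
Omar vs Ivan: 91–31 for Omar.
Omar vs Rahul: 66–56 for Omar.
Omar beats every other option head-to-head.

Omar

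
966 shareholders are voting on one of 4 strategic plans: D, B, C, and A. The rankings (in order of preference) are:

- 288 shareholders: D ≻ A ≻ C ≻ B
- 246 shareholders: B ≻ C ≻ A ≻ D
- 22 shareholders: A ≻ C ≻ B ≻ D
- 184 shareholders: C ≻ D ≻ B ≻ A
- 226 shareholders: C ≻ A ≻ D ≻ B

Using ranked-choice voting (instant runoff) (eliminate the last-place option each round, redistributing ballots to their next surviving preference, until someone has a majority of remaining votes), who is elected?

Round 1: D 288, B 246, C 410, A 22. Eliminate A.
Round 2: D 288, B 246, C 432. Eliminate B.
Round 3: D 288, C 678. C has a majority.

C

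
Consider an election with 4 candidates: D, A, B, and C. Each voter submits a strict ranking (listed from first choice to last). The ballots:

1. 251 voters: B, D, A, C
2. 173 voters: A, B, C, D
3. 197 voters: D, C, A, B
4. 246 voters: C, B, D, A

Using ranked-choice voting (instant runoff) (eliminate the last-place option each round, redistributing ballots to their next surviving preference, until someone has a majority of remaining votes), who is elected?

Round 1: D 197, A 173, B 251, C 246. Eliminate A.
Round 2: D 197, B 424, C 246. Eliminate D.
Round 3: B 424, C 443. C has a majority.

C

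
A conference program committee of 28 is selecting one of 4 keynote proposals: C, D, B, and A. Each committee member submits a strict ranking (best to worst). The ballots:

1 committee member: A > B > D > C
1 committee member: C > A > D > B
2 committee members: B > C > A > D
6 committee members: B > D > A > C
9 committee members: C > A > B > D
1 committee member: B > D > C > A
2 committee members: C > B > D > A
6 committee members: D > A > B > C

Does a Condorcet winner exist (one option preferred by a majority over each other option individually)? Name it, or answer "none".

none

Checking pairwise contests:
B beats C 16–12.
B beats D 21–7.
A beats B 17–11.
C beats A 15–13.
Every option loses at least one head-to-head, so there is no Condorcet winner.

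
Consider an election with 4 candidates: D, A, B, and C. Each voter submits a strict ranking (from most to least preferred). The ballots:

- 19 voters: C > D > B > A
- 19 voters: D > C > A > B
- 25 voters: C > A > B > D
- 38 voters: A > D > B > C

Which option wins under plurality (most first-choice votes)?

First-place votes: D 19, A 38, B 0, C 44.
C has the most first-place votes.

C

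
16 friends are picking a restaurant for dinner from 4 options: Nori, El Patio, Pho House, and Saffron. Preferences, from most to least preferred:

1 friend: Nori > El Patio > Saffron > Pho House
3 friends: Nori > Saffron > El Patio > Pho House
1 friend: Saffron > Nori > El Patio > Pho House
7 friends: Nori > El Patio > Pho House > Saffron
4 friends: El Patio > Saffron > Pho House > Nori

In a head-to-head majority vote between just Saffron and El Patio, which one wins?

El Patio

Voters preferring Saffron to El Patio: 4; preferring El Patio to Saffron: 12.
El Patio wins the head-to-head.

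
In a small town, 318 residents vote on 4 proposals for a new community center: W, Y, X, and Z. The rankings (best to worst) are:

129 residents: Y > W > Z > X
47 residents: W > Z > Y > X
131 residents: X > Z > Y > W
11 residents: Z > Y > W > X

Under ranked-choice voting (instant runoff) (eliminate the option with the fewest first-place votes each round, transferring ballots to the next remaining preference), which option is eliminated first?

Z

Round 1: W 47, Y 129, X 131, Z 11. Eliminate Z.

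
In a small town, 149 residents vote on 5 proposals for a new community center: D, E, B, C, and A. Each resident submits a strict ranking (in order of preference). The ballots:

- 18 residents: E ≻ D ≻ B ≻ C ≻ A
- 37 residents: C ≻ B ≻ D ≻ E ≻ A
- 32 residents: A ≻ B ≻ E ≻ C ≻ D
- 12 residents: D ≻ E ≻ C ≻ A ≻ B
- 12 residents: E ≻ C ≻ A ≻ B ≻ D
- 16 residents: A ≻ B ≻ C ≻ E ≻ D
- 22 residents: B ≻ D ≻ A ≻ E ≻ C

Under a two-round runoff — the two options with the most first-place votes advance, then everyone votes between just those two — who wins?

Round 1 first-place votes: D 12, E 30, B 22, C 37, A 48.
A and C advance.
Runoff: A is preferred to C by 70 voters; C by 79.
C wins the runoff.

C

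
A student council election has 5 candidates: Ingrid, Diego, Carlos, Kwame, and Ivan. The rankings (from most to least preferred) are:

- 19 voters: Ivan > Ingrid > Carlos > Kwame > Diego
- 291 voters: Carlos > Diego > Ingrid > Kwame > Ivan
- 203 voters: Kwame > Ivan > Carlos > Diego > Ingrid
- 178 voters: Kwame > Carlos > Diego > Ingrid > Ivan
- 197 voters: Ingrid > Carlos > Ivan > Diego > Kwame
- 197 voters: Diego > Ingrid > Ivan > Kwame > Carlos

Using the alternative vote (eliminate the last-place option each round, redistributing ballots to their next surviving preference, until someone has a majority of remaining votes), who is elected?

Round 1: Ingrid 197, Diego 197, Carlos 291, Kwame 381, Ivan 19. Eliminate Ivan.
Round 2: Ingrid 216, Diego 197, Carlos 291, Kwame 381. Eliminate Diego.
Round 3: Ingrid 413, Carlos 291, Kwame 381. Eliminate Carlos.
Round 4: Ingrid 704, Kwame 381. Ingrid has a majority.

Ingrid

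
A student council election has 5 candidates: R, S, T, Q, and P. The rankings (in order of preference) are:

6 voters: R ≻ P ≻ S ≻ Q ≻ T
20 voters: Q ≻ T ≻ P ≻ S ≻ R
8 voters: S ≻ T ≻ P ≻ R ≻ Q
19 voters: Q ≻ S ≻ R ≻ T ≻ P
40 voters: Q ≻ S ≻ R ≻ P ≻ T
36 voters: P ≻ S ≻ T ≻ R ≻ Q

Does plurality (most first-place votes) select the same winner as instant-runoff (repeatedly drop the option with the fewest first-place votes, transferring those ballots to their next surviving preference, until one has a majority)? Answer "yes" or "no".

yes

Plurality — first-place votes: R 6, S 8, T 0, Q 79, P 36. Winner: Q.
Instant-runoff — R1 R 6, S 8, T 0, Q 79, P 36 (Q winner). Winner: Q.
The two methods agree.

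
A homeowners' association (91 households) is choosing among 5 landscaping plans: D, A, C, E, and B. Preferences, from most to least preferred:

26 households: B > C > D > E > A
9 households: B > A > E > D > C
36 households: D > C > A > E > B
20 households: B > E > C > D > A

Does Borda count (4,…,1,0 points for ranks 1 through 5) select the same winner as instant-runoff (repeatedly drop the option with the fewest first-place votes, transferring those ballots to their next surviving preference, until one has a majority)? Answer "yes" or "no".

Borda — scores: D 225, A 99, C 226, E 140, B 220. Winner: C.
Instant-runoff — R1 D 36, A 0, C 0, E 0, B 55 (B winner). Winner: B.
The two methods disagree.

no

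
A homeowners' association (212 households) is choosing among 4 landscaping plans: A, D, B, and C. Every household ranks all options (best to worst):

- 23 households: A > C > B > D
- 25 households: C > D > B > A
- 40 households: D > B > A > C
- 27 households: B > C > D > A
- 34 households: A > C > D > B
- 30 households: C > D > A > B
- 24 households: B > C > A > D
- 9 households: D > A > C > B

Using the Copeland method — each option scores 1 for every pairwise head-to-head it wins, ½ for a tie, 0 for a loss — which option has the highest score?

C

A: ties C; loses to D and B → score 0.5.
D: beats A and B; loses to C → score 2.
B: beats A; loses to D and C → score 1.
C: beats D and B; ties A → score 2.5.
C has the best pairwise record.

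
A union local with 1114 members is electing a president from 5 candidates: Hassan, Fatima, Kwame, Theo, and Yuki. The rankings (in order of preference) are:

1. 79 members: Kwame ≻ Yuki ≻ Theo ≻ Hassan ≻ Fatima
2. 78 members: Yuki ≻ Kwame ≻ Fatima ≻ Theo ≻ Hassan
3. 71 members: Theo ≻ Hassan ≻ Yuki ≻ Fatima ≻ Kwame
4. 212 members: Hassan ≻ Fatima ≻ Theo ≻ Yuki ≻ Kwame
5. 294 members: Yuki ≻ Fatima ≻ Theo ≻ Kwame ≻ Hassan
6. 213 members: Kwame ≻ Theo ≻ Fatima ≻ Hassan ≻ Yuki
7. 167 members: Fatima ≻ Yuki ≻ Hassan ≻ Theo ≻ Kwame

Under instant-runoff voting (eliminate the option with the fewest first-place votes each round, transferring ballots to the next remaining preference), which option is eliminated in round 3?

Round 1: Hassan 212, Fatima 167, Kwame 292, Theo 71, Yuki 372. Eliminate Theo.
Round 2: Hassan 283, Fatima 167, Kwame 292, Yuki 372. Eliminate Fatima.
Round 3: Hassan 283, Kwame 292, Yuki 539. Eliminate Hassan.

Hassan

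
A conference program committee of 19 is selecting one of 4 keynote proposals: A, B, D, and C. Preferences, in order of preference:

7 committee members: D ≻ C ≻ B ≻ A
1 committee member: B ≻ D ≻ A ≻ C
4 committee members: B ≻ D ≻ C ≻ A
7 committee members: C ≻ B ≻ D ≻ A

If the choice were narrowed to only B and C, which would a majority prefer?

Voters preferring B to C: 5; preferring C to B: 14.
C wins the head-to-head.

C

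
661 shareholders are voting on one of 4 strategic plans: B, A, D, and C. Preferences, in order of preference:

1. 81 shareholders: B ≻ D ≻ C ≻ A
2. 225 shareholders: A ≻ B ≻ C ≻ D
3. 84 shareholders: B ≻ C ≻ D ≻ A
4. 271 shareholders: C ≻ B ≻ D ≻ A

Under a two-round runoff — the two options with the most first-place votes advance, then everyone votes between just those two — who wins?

Round 1 first-place votes: B 165, A 225, D 0, C 271.
C and A advance.
Runoff: C is preferred to A by 436 voters; A by 225.
C wins the runoff.

C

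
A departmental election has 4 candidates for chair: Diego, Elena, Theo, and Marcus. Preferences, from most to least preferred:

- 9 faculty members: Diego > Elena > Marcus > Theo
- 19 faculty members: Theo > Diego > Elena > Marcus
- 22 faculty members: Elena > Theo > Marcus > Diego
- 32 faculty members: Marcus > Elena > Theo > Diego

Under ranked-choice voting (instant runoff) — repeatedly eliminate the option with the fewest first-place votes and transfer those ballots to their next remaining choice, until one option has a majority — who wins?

Elena

Round 1: Diego 9, Elena 22, Theo 19, Marcus 32. Eliminate Diego.
Round 2: Elena 31, Theo 19, Marcus 32. Eliminate Theo.
Round 3: Elena 50, Marcus 32. Elena has a majority.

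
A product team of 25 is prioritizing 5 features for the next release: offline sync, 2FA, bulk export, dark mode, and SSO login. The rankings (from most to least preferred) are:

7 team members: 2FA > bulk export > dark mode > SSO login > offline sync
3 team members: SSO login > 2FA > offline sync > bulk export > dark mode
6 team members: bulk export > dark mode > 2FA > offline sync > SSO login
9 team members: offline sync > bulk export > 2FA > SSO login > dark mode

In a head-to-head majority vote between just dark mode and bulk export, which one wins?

Voters preferring dark mode to bulk export: 0; preferring bulk export to dark mode: 25.
bulk export wins the head-to-head.

bulk export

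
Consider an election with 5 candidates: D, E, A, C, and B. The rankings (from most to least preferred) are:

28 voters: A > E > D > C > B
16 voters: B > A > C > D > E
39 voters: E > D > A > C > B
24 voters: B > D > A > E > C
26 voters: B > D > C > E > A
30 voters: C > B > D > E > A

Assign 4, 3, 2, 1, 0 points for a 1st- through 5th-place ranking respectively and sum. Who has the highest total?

D: 28·2 + 16·1 + 39·3 + 24·3 + 26·3 + 30·2 = 399
E: 28·3 + 16·0 + 39·4 + 24·1 + 26·1 + 30·1 = 320
A: 28·4 + 16·3 + 39·2 + 24·2 + 26·0 + 30·0 = 286
C: 28·1 + 16·2 + 39·1 + 24·0 + 26·2 + 30·4 = 271
B: 28·0 + 16·4 + 39·0 + 24·4 + 26·4 + 30·3 = 354
D has the highest Borda score (399).

D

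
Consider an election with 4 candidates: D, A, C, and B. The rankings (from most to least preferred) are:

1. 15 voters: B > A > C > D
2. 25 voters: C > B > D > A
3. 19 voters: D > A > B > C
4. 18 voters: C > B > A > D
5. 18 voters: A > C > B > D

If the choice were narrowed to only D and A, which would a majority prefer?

A

Voters preferring D to A: 44; preferring A to D: 51.
A wins the head-to-head.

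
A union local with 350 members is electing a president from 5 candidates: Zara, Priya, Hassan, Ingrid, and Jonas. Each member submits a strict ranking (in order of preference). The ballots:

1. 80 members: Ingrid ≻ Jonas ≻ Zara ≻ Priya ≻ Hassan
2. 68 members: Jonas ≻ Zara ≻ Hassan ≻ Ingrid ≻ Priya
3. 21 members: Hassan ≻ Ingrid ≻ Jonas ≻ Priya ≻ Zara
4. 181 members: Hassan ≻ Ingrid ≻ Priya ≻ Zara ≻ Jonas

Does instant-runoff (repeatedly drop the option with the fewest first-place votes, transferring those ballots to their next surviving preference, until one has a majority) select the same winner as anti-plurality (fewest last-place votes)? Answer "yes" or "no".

no

Instant-runoff — R1 Zara 0, Priya 0, Hassan 202, Ingrid 80, Jonas 68 (Hassan winner). Winner: Hassan.
Anti-plurality — last-place votes: Zara 21, Priya 68, Hassan 80, Ingrid 0, Jonas 181. Winner: Ingrid.
The two methods disagree.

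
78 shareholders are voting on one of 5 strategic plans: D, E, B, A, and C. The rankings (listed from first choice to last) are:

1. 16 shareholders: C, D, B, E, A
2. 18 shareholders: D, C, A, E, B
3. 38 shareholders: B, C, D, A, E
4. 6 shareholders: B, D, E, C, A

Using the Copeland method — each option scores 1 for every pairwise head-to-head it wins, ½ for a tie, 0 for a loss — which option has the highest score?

B

D: beats E and A; loses to B and C → score 2.
E: loses to D, B, A, and C → score 0.
B: beats D, E, A, and C → score 4.
A: beats E; loses to D, B, and C → score 1.
C: beats D, E, and A; loses to B → score 3.
B has the best pairwise record.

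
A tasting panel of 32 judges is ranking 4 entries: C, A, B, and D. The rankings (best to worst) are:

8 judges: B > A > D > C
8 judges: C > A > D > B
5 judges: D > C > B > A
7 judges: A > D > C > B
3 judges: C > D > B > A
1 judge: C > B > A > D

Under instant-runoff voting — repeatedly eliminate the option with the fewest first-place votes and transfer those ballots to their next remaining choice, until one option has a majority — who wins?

Round 1: C 12, A 7, B 8, D 5. Eliminate D.
Round 2: C 17, A 7, B 8. C has a majority.

C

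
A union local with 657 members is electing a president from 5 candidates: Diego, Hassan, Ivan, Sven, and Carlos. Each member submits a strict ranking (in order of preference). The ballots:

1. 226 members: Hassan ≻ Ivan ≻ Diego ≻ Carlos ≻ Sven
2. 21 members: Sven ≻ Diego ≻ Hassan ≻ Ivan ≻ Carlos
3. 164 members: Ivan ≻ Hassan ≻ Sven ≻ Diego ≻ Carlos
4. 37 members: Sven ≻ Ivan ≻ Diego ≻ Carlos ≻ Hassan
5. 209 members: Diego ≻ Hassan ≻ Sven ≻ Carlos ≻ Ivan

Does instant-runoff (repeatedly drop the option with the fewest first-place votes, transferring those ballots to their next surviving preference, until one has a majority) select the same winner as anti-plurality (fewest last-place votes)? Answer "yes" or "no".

Instant-runoff — R1 Diego 209, Hassan 226, Ivan 164, Sven 58, Carlos 0 (Carlos out); R2 Diego 209, Hassan 226, Ivan 164, Sven 58 (Sven out); R3 Diego 230, Hassan 226, Ivan 201 (Ivan out); R4 Diego 267, Hassan 390 (Hassan winner). Winner: Hassan.
Anti-plurality — last-place votes: Diego 0, Hassan 37, Ivan 209, Sven 226, Carlos 185. Winner: Diego.
The two methods disagree.

no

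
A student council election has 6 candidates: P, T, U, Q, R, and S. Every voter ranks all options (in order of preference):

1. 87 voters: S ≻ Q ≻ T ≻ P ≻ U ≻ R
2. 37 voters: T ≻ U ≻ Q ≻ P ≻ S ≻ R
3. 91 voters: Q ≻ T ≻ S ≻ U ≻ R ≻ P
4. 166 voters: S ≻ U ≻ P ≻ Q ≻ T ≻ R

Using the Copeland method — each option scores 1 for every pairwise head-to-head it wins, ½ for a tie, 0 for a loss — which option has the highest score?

P: beats R; loses to T, U, Q, and S → score 1.
T: beats P, U, and R; loses to Q and S → score 3.
U: beats P, Q, and R; loses to T and S → score 3.
Q: beats P, T, and R; loses to U and S → score 3.
R: loses to P, T, U, Q, and S → score 0.
S: beats P, T, U, Q, and R → score 5.
S has the best pairwise record.

S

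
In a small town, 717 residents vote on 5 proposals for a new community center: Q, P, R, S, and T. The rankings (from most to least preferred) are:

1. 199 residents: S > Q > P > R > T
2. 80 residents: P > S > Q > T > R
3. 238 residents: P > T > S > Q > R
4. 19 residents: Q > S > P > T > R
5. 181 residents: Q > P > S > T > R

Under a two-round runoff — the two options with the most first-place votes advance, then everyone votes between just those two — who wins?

Round 1 first-place votes: Q 200, P 318, R 0, S 199, T 0.
P and Q advance.
Runoff: P is preferred to Q by 318 voters; Q by 399.
Q wins the runoff.

Q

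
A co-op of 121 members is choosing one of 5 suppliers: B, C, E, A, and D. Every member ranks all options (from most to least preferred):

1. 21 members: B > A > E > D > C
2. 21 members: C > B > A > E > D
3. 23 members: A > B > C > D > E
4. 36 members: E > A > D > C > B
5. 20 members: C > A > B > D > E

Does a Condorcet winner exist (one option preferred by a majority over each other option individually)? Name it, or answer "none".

A

A vs B: 79–42 for A.
A vs C: 80–41 for A.
A vs E: 85–36 for A.
A vs D: 121–0 for A.
A beats every other option head-to-head.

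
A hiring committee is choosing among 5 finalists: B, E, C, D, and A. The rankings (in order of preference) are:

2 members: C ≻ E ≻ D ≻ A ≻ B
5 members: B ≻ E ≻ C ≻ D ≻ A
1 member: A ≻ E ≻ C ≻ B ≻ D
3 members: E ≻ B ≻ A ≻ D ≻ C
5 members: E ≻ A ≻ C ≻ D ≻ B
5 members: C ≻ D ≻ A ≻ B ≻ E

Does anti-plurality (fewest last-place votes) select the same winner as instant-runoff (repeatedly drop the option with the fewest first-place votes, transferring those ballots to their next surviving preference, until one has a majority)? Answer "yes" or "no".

no

Anti-plurality — last-place votes: B 7, E 5, C 3, D 1, A 5. Winner: D.
Instant-runoff — R1 B 5, E 8, C 7, D 0, A 1 (D out); R2 B 5, E 8, C 7, A 1 (A out); R3 B 5, E 9, C 7 (B out); R4 E 14, C 7 (E winner). Winner: E.
The two methods disagree.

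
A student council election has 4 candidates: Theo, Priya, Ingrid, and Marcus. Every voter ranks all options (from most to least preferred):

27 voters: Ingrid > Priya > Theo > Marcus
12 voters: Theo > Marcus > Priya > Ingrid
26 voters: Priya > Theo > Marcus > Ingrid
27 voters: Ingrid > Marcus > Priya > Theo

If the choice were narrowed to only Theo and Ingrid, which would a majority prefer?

Voters preferring Theo to Ingrid: 38; preferring Ingrid to Theo: 54.
Ingrid wins the head-to-head.

Ingrid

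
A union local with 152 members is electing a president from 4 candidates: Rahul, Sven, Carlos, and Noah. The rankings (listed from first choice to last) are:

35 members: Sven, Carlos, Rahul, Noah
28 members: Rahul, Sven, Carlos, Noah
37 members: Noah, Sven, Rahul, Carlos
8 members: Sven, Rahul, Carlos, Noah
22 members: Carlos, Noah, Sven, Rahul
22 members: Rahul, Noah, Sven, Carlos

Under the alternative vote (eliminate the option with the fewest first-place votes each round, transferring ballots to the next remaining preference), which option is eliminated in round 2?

Sven

Round 1: Rahul 50, Sven 43, Carlos 22, Noah 37. Eliminate Carlos.
Round 2: Rahul 50, Sven 43, Noah 59. Eliminate Sven.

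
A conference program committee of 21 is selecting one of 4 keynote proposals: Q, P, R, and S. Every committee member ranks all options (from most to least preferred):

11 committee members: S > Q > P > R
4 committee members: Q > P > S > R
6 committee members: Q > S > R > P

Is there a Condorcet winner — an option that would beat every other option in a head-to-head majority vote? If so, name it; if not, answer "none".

S vs Q: 11–10 for S.
S vs P: 17–4 for S.
S vs R: 21–0 for S.
S beats every other option head-to-head.

S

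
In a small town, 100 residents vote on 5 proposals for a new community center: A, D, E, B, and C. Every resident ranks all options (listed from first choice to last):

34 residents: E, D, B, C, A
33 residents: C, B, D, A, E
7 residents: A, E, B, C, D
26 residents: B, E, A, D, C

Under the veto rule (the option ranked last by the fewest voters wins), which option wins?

B

Last-place votes: A 34, D 7, E 33, B 0, C 26.
B is ranked last by the fewest voters, so B wins.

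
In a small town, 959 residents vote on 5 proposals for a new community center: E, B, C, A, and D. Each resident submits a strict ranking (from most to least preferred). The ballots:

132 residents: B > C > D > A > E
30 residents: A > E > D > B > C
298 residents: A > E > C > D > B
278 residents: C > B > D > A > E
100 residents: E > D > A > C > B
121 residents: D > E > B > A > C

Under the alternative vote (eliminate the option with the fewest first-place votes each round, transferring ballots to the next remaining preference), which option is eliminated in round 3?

D

Round 1: E 100, B 132, C 278, A 328, D 121. Eliminate E.
Round 2: B 132, C 278, A 328, D 221. Eliminate B.
Round 3: C 410, A 328, D 221. Eliminate D.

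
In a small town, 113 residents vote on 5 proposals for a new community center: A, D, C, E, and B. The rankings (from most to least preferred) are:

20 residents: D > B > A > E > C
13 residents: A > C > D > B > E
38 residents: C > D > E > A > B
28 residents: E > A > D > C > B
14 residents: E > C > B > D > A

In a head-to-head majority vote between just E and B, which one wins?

Voters preferring E to B: 80; preferring B to E: 33.
E wins the head-to-head.

E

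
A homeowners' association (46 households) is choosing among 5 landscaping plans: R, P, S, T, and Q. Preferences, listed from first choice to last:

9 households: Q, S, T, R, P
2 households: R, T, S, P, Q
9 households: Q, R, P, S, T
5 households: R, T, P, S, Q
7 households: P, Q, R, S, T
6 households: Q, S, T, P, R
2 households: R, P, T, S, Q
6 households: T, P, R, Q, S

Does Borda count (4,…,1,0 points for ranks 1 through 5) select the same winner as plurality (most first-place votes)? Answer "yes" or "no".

yes

Borda — scores: R 98, P 88, S 72, T 79, Q 123. Winner: Q.
Plurality — first-place votes: R 9, P 7, S 0, T 6, Q 24. Winner: Q.
The two methods agree.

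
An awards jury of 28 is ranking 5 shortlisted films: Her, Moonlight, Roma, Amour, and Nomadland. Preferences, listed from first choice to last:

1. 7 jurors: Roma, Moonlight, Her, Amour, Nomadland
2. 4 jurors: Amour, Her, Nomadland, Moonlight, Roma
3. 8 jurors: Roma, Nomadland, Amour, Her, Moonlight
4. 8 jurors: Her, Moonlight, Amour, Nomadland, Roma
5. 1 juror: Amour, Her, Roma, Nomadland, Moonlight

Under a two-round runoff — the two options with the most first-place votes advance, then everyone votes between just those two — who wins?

Roma

Round 1 first-place votes: Her 8, Moonlight 0, Roma 15, Amour 5, Nomadland 0.
Roma and Her advance.
Runoff: Roma is preferred to Her by 15 voters; Her by 13.
Roma wins the runoff.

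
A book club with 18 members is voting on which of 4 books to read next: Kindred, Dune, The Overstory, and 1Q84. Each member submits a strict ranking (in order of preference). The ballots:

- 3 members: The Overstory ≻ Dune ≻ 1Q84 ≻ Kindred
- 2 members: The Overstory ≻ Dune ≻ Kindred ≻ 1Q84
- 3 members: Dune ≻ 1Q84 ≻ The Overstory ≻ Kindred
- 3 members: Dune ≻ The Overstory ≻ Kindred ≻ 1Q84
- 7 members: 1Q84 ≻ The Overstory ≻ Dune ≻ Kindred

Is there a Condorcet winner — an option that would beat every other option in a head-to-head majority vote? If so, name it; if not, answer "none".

Checking pairwise contests:
Dune beats Kindred 18–0.
The Overstory beats Dune 12–6.
1Q84 beats The Overstory 10–8.
Dune beats 1Q84 11–7.
Every option loses at least one head-to-head, so there is no Condorcet winner.

none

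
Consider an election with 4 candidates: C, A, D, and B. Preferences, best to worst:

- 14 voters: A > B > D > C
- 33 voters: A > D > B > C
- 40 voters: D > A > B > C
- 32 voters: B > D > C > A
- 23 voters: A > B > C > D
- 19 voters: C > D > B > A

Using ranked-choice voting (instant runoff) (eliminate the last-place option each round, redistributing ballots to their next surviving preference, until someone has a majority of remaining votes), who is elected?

Round 1: C 19, A 70, D 40, B 32. Eliminate C.
Round 2: A 70, D 59, B 32. Eliminate B.
Round 3: A 70, D 91. D has a majority.

D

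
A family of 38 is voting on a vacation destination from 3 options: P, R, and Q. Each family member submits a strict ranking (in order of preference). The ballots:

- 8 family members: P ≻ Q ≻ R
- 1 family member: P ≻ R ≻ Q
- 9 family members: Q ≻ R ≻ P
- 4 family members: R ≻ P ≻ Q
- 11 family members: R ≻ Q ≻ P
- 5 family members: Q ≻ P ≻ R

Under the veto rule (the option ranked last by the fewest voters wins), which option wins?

Last-place votes: P 20, R 13, Q 5.
Q is ranked last by the fewest voters, so Q wins.

Q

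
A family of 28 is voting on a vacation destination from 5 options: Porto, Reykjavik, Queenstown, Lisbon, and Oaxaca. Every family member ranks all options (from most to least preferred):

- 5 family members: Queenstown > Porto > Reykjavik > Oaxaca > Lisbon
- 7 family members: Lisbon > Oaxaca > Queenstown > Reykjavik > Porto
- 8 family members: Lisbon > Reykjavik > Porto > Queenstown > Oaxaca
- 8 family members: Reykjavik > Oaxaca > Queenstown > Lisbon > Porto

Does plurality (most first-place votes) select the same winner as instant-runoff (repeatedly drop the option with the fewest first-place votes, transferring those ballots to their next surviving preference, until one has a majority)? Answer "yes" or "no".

yes

Plurality — first-place votes: Porto 0, Reykjavik 8, Queenstown 5, Lisbon 15, Oaxaca 0. Winner: Lisbon.
Instant-runoff — R1 Porto 0, Reykjavik 8, Queenstown 5, Lisbon 15, Oaxaca 0 (Lisbon winner). Winner: Lisbon.
The two methods agree.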